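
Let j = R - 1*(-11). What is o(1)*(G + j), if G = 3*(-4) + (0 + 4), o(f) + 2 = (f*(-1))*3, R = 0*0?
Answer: -15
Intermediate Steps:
R = 0
o(f) = -2 - 3*f (o(f) = -2 + (f*(-1))*3 = -2 - f*3 = -2 - 3*f)
G = -8 (G = -12 + 4 = -8)
j = 11 (j = 0 - 1*(-11) = 0 + 11 = 11)
o(1)*(G + j) = (-2 - 3*1)*(-8 + 11) = (-2 - 3)*3 = -5*3 = -15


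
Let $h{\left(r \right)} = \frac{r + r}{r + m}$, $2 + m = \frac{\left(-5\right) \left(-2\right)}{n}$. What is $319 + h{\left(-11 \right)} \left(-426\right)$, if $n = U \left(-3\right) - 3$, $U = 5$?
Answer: $- \frac{22715}{61} \approx -372.38$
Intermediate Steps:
$n = -18$ ($n = 5 \left(-3\right) - 3 = -15 - 3 = -18$)
$m = - \frac{23}{9}$ ($m = -2 + \frac{\left(-5\right) \left(-2\right)}{-18} = -2 + 10 \left(- \frac{1}{18}\right) = -2 - \frac{5}{9} = - \frac{23}{9} \approx -2.5556$)
$h{\left(r \right)} = \frac{2 r}{- \frac{23}{9} + r}$ ($h{\left(r \right)} = \frac{r + r}{r - \frac{23}{9}} = \frac{2 r}{- \frac{23}{9} + r}$)
$319 + h{\left(-11 \right)} \left(-426\right) = 319 + 18 \left(-11\right) \frac{1}{-23 + 9 \left(-11\right)} \left(-426\right) = 319 + 18 \left(-11\right) \frac{1}{-23 - 99} \left(-426\right) = 319 + 18 \left(-11\right) \frac{1}{-122} \left(-426\right) = 319 + 18 \left(-11\right) \left(- \frac{1}{122}\right) \left(-426\right) = 319 + \frac{99}{61} \left(-426\right) = 319 - \frac{42174}{61} = - \frac{22715}{61}$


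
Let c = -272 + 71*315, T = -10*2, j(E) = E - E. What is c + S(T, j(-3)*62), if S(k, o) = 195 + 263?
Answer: 22551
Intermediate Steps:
j(E) = 0
T = -20
S(k, o) = 458
c = 22093 (c = -272 + 22365 = 22093)
c + S(T, j(-3)*62) = 22093 + 458 = 22551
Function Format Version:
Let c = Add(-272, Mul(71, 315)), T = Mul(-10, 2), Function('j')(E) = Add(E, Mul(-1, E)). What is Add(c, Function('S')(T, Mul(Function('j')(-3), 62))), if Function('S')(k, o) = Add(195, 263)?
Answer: 22551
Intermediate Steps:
Function('j')(E) = 0
T = -20
Function('S')(k, o) = 458
c = 22093 (c = Add(-272, 22365) = 22093)
Add(c, Function('S')(T, Mul(Function('j')(-3), 62))) = Add(22093, 458) = 22551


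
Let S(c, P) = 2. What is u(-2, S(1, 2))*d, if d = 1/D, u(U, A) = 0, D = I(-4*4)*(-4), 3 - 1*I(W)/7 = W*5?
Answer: 0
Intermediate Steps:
I(W) = 21 - 35*W (I(W) = 21 - 7*W*5 = 21 - 35*W)
D = -2324 (D = (21 - (-140)*4)*(-4) = (21 - 35*(-16))*(-4) = (21 + 560)*(-4) = 581*(-4) = -2324)
d = -1/2324 (d = 1/(-2324) = -1/2324 ≈ -0.00043029)
u(-2, S(1, 2))*d = 0*(-1/2324) = 0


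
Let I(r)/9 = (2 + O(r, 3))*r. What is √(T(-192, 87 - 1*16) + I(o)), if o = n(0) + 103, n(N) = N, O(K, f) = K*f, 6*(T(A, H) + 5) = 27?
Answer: √1153186/2 ≈ 536.93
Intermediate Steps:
T(A, H) = -½ (T(A, H) = -5 + (⅙)*27 = -5 + 9/2 = -½)
o = 103 (o = 0 + 103 = 103)
I(r) = 9*r*(2 + 3*r) (I(r) = 9*((2 + r*3)*r) = 9*((2 + 3*r)*r) = 9*(r*(2 + 3*r)) = 9*r*(2 + 3*r))
√(T(-192, 87 - 1*16) + I(o)) = √(-½ + 9*103*(2 + 3*103)) = √(-½ + 9*103*(2 + 309)) = √(-½ + 9*103*311) = √(-½ + 288297) = √(576593/2) = √1153186/2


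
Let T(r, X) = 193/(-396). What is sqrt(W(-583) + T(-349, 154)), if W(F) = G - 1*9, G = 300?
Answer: sqrt(1265473)/66 ≈ 17.044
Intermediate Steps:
T(r, X) = -193/396 (T(r, X) = 193*(-1/396) = -193/396)
W(F) = 291 (W(F) = 300 - 1*9 = 300 - 9 = 291)
sqrt(W(-583) + T(-349, 154)) = sqrt(291 - 193/396) = sqrt(115043/396) = sqrt(1265473)/66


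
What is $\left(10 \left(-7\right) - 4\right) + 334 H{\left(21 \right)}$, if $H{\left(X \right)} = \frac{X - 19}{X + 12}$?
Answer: $- \frac{1774}{33} \approx -53.758$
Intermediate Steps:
$H{\left(X \right)} = \frac{-19 + X}{12 + X}$
$\left(10 \left(-7\right) - 4\right) + 334 H{\left(21 \right)} = \left(10 \left(-7\right) - 4\right) + 334 \frac{-19 + 21}{12 + 21} = \left(-70 - 4\right) + 334 \cdot \frac{1}{33} \cdot 2 = -74 + 334 \cdot \frac{1}{33} \cdot 2 = -74 + 334 \cdot \frac{2}{33} = -74 + \frac{668}{33} = - \frac{1774}{33}$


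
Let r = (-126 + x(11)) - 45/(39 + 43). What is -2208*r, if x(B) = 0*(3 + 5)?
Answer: 11456208/41 ≈ 2.7942e+5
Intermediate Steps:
x(B) = 0 (x(B) = 0*8 = 0)
r = -10377/82 (r = (-126 + 0) - 45/(39 + 43) = -126 - 45/82 = -10377/82 ≈ -126.55)
-2208*r = -2208*(-10377/82) = 11456208/41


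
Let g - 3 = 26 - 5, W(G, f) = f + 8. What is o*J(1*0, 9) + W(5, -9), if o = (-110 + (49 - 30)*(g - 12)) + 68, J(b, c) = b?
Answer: -1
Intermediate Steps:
W(G, f) = 8 + f
g = 24 (g = 3 + (26 - 5) = 3 + 21 = 24)
o = 186 (o = (-110 + (49 - 30)*(24 - 12)) + 68 = (-110 + 19*12) + 68 = (-110 + 228) + 68 = 118 + 68 = 186)
o*J(1*0, 9) + W(5, -9) = 186*(1*0) + (8 - 9) = 186*0 - 1 = 0 - 1 = -1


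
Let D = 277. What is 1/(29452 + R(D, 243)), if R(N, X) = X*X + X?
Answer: 1/88744 ≈ 1.1268e-5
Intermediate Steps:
R(N, X) = X + X² (R(N, X) = X² + X = X + X²)
1/(29452 + R(D, 243)) = 1/(29452 + 243*(1 + 243)) = 1/(29452 + 243*244) = 1/(29452 + 59292) = 1/88744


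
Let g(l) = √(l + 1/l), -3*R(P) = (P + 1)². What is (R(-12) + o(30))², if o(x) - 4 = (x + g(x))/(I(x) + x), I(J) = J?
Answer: (-64500 + √27030)²/3240000 ≈ 1277.5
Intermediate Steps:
R(P) = -(1 + P)²/3 (R(P) = -(P + 1)²/3 = -(1 + P)²/3)
o(x) = 4 + (x + √(x + 1/x))/(2*x) (o(x) = 4 + (x + √(x + 1/x))/(x + x) = 4 + (x + √(x + 1/x))/((2*x)) = 4 + (x + √(x + 1/x))*(1/(2*x)) = 4 + (x + √(x + 1/x))/(2*x))
(R(-12) + o(30))² = (-(1 - 12)²/3 + (½)*(√(30 + 1/30) + 9*30)/30)² = (-⅓*(-11)² + (½)*(1/30)*(√(30 + 1/30) + 270))² = (-⅓*121 + (½)*(1/30)*(√(901/30) + 270))² = (-121/3 + (½)*(1/30)*(√27030/30 + 270))² = (-121/3 + (½)*(1/30)*(270 + √27030/30))² = (-121/3 + (9/2 + √27030/1800))² = (-215/6 + √27030/1800)²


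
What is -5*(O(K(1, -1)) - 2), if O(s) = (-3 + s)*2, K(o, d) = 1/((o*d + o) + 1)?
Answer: 30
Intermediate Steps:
K(o, d) = 1/(1 + o + d*o) (K(o, d) = 1/((d*o + o) + 1) = 1/((o + d*o) + 1) = 1/(1 + o + d*o))
O(s) = -6 + 2*s
-5*(O(K(1, -1)) - 2) = -5*((-6 + 2/(1 + 1 - 1*1)) - 2) = -5*((-6 + 2/(1 + 1 - 1)) - 2) = -5*((-6 + 2/1) - 2) = -5*((-6 + 2*1) - 2) = -5*((-6 + 2) - 2) = -5*(-4 - 2) = -5*(-6) = 30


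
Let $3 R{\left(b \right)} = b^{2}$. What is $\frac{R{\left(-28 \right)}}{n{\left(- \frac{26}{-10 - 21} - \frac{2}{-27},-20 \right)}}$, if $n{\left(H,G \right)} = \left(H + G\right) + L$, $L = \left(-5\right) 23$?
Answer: $- \frac{31248}{16033} \approx -1.949$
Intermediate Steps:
$R{\left(b \right)} = \frac{b^{2}}{3}$
$L = -115$
$n{\left(H,G \right)} = -115 + G + H$ ($n{\left(H,G \right)} = \left(H + G\right) - 115 = \left(G + H\right) - 115 = -115 + G + H$)
$\frac{R{\left(-28 \right)}}{n{\left(- \frac{26}{-10 - 21} - \frac{2}{-27},-20 \right)}} = \frac{\frac{1}{3} \left(-28\right)^{2}}{-115 - 20 - \left(- \frac{2}{27} + \frac{26}{-10 - 21}\right)} = \frac{\frac{1}{3} \cdot 784}{-115 - 20 - \left(- \frac{2}{27} + \frac{26}{-10 - 21}\right)} = \frac{784}{3 \left(-115 - 20 - \left(- \frac{2}{27} + \frac{26}{-31}\right)\right)} = \frac{784}{3 \left(-115 - 20 + \left(\left(-26\right) \left(- \frac{1}{31}\right) + \frac{2}{27}\right)\right)} = \frac{784}{3 \left(-115 - 20 + \left(\frac{26}{31} + \frac{2}{27}\right)\right)} = \frac{784}{3 \left(-115 - 20 + \frac{764}{837}\right)} = \frac{784}{3 \left(- \frac{112231}{837}\right)} = \frac{784}{3} \left(- \frac{837}{112231}\right) = - \frac{31248}{16033}$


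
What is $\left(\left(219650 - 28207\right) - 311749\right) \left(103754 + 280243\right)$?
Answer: $-46197143082$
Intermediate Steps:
$\left(\left(219650 - 28207\right) - 311749\right) \left(103754 + 280243\right) = \left(\left(219650 - 28207\right) - 311749\right) 383997 = \left(191443 - 311749\right) 383997 = \left(-120306\right) 383997 = -46197143082$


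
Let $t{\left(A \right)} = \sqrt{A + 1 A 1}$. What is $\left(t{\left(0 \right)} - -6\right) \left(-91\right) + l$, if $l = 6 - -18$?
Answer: $-522$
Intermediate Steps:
$t{\left(A \right)} = \sqrt{2} \sqrt{A}$ ($t{\left(A \right)} = \sqrt{A + A 1} = \sqrt{A + A} = \sqrt{2 A} = \sqrt{2} \sqrt{A}$)
$l = 24$ ($l = 6 + 18 = 24$)
$\left(t{\left(0 \right)} - -6\right) \left(-91\right) + l = \left(\sqrt{2} \sqrt{0} - -6\right) \left(-91\right) + 24 = \left(\sqrt{2} \cdot 0 + 6\right) \left(-91\right) + 24 = \left(0 + 6\right) \left(-91\right) + 24 = 6 \left(-91\right) + 24 = -546 + 24 = -522$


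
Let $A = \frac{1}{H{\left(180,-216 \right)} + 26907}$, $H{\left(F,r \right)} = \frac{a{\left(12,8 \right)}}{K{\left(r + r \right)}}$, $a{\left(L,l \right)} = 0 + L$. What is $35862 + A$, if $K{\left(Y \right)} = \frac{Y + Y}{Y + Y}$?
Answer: $\frac{965369179}{26919} \approx 35862.0$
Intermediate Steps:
$a{\left(L,l \right)} = L$
$K{\left(Y \right)} = 1$ ($K{\left(Y \right)} = \frac{2 Y}{2 Y} = 2 Y \frac{1}{2 Y} = 1$)
$H{\left(F,r \right)} = 12$ ($H{\left(F,r \right)} = \frac{12}{1} = 12 \cdot 1 = 12$)
$A = \frac{1}{26919}$ ($A = \frac{1}{12 + 26907} = \frac{1}{26919} \approx 3.7148 \cdot 10^{-5}$)
$35862 + A = 35862 + \frac{1}{26919} = \frac{965369179}{26919}$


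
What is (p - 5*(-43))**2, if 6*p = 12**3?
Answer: 253009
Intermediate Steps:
p = 288 (p = (1/6)*12**3 = (1/6)*1728 = 288)
(p - 5*(-43))**2 = (288 - 5*(-43))**2 = (288 + 215)**2 = 503**2 = 253009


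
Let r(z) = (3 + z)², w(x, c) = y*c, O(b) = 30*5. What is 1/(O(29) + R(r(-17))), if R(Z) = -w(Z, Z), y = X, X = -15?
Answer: 1/3090 ≈ 0.00032362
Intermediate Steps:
O(b) = 150
y = -15
w(x, c) = -15*c
R(Z) = 15*Z (R(Z) = -(-15)*Z = 15*Z)
1/(O(29) + R(r(-17))) = 1/(150 + 15*(3 - 17)²) = 1/(150 + 15*(-14)²) = 1/(150 + 15*196) = 1/(150 + 2940) = 1/3090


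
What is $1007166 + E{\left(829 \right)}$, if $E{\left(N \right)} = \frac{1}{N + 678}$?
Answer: $\frac{1517799163}{1507} \approx 1.0072 \cdot 10^{6}$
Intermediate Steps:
$E{\left(N \right)} = \frac{1}{678 + N}$
$1007166 + E{\left(829 \right)} = 1007166 + \frac{1}{678 + 829} = 1007166 + \frac{1}{1507} = \frac{1517799163}{1507}$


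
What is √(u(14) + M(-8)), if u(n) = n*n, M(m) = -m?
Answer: 2*√51 ≈ 14.283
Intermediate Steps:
u(n) = n²
√(u(14) + M(-8)) = √(14² - 1*(-8)) = √(196 + 8) = √204 = 2*√51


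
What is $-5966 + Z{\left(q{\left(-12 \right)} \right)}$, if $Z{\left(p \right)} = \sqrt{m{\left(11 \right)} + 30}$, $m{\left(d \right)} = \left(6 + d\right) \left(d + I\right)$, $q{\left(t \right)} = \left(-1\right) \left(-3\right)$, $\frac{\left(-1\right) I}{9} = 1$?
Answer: $-5958$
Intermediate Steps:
$I = -9$ ($I = \left(-9\right) 1 = -9$)
$q{\left(t \right)} = 3$
$m{\left(d \right)} = \left(-9 + d\right) \left(6 + d\right)$ ($m{\left(d \right)} = \left(6 + d\right) \left(d - 9\right) = \left(6 + d\right) \left(-9 + d\right) = \left(-9 + d\right) \left(6 + d\right)$)
$Z{\left(p \right)} = 8$ ($Z{\left(p \right)} = \sqrt{\left(-54 + 11^{2} - 33\right) + 30} = \sqrt{\left(-54 + 121 - 33\right) + 30} = \sqrt{34 + 30} = \sqrt{64} = 8$)
$-5966 + Z{\left(q{\left(-12 \right)} \right)} = -5966 + 8 = -5958$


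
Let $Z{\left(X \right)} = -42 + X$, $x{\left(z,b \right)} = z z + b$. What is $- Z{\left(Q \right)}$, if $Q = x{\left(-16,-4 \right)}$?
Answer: $-210$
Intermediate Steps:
$x{\left(z,b \right)} = b + z^{2}$ ($x{\left(z,b \right)} = z^{2} + b = b + z^{2}$)
$Q = 252$ ($Q = -4 + \left(-16\right)^{2} = -4 + 256 = 252$)
$- Z{\left(Q \right)} = - (-42 + 252) = \left(-1\right) 210 = -210$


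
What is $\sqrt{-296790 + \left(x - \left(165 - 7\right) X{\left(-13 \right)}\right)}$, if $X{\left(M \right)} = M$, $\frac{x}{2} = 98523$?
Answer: $i \sqrt{97690} \approx 312.55 i$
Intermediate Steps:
$x = 197046$ ($x = 2 \cdot 98523 = 197046$)
$\sqrt{-296790 + \left(x - \left(165 - 7\right) X{\left(-13 \right)}\right)} = \sqrt{-296790 + \left(197046 - \left(165 - 7\right) \left(-13\right)\right)} = \sqrt{-296790 + \left(197046 - 158 \left(-13\right)\right)} = \sqrt{-296790 + \left(197046 - -2054\right)} = \sqrt{-296790 + \left(197046 + 2054\right)} = \sqrt{-296790 + 199100} = \sqrt{-97690} = i \sqrt{97690}$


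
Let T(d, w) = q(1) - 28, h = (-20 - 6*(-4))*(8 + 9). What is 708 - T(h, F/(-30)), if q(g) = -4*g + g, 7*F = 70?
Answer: 739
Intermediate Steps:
F = 10 (F = (1/7)*70 = 10)
h = 68 (h = (-20 + 24)*17 = 4*17 = 68)
q(g) = -3*g
T(d, w) = -31 (T(d, w) = -3*1 - 28 = -3 - 28 = -31)
708 - T(h, F/(-30)) = 708 - 1*(-31) = 708 + 31 = 739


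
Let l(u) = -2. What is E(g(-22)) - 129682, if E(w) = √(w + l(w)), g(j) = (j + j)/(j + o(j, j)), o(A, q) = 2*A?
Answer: -129682 + 2*I*√3/3 ≈ -1.2968e+5 + 1.1547*I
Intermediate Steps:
g(j) = ⅔ (g(j) = (j + j)/(j + 2*j) = (2*j)/((3*j)) = (2*j)*(1/(3*j)) = ⅔)
E(w) = √(-2 + w) (E(w) = √(w - 2) = √(-2 + w))
E(g(-22)) - 129682 = √(-2 + ⅔) - 129682 = √(-4/3) - 129682 = 2*I*√3/3 - 129682 = -129682 + 2*I*√3/3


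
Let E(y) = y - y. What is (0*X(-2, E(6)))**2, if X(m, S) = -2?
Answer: 0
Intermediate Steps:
E(y) = 0
(0*X(-2, E(6)))**2 = (0*(-2))**2 = 0**2 = 0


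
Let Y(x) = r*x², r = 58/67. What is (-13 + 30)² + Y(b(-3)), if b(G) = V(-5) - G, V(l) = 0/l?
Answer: 19885/67 ≈ 296.79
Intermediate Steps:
V(l) = 0
r = 58/67 (r = 58*(1/67) = 58/67 ≈ 0.86567)
b(G) = -G (b(G) = 0 - G = -G)
Y(x) = 58*x²/67
(-13 + 30)² + Y(b(-3)) = (-13 + 30)² + 58*(-1*(-3))²/67 = 17² + (58/67)*3² = 289 + (58/67)*9 = 289 + 522/67 = 19885/67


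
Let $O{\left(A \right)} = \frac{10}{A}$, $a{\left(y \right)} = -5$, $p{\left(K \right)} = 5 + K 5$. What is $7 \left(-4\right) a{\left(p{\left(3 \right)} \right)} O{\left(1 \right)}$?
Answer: $1400$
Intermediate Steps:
$p{\left(K \right)} = 5 + 5 K$
$7 \left(-4\right) a{\left(p{\left(3 \right)} \right)} O{\left(1 \right)} = 7 \left(-4\right) \left(-5\right) \frac{10}{1} = \left(-28\right) \left(-5\right) 10 \cdot 1 = 140 \cdot 10 = 1400$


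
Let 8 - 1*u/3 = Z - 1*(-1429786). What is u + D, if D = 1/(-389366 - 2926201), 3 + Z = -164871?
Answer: -12581621881705/3315567 ≈ -3.7947e+6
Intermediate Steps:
Z = -164874 (Z = -3 - 164871 = -164874)
u = -3794712 (u = 24 - 3*(-164874 - 1*(-1429786)) = 24 - 3*(-164874 + 1429786) = 24 - 3*1264912 = 24 - 3794736 = -3794712)
D = -1/3315567 (D = 1/(-3315567) = -1/3315567 ≈ -3.0161e-7)
u + D = -3794712 - 1/3315567 = -12581621881705/3315567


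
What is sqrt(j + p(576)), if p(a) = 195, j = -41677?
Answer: I*sqrt(41482) ≈ 203.67*I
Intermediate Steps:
sqrt(j + p(576)) = sqrt(-41677 + 195) = sqrt(-41482) = I*sqrt(41482)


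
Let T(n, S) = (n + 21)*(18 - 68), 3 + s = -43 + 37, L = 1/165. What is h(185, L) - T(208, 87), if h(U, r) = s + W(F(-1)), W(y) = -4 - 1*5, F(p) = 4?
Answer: 11432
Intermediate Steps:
L = 1/165 ≈ 0.0060606
W(y) = -9 (W(y) = -4 - 5 = -9)
s = -9 (s = -3 + (-43 + 37) = -3 - 6 = -9)
h(U, r) = -18 (h(U, r) = -9 - 9 = -18)
T(n, S) = -1050 - 50*n (T(n, S) = (21 + n)*(-50) = -1050 - 50*n)
h(185, L) - T(208, 87) = -18 - (-1050 - 50*208) = -18 - (-1050 - 10400) = -18 - 1*(-11450) = -18 + 11450 = 11432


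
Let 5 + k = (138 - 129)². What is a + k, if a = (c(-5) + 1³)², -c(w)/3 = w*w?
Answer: 5552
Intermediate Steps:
c(w) = -3*w² (c(w) = -3*w*w = -3*w²)
a = 5476 (a = (-3*(-5)² + 1³)² = (-3*25 + 1)² = (-75 + 1)² = (-74)² = 5476)
k = 76 (k = -5 + (138 - 129)² = -5 + 9² = -5 + 81 = 76)
a + k = 5476 + 76 = 5552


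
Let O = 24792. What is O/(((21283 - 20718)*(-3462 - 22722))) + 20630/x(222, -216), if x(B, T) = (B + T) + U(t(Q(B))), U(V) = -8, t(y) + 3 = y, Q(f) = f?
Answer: -6358321758/616415 ≈ -10315.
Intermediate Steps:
t(y) = -3 + y
x(B, T) = -8 + B + T (x(B, T) = (B + T) - 8 = -8 + B + T)
O/(((21283 - 20718)*(-3462 - 22722))) + 20630/x(222, -216) = 24792/(((21283 - 20718)*(-3462 - 22722))) + 20630/(-8 + 222 - 216) = 24792/((565*(-26184))) + 20630/(-2) = 24792/(-14793960) + 20630*(-½) = 24792*(-1/14793960) - 10315 = -1033/616415 - 10315 = -6358321758/616415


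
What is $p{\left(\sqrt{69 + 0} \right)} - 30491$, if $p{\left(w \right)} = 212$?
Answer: $-30279$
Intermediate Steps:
$p{\left(\sqrt{69 + 0} \right)} - 30491 = 212 - 30491 = -30279$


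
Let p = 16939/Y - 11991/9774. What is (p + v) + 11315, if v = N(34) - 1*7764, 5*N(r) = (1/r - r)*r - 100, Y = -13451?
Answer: 144508130491/43823358 ≈ 3297.5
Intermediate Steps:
N(r) = -20 + r*(1/r - r)/5 (N(r) = ((1/r - r)*r - 100)/5 = (r*(1/r - r) - 100)/5 = (-100 + r*(1/r - r))/5 = -20 + r*(1/r - r)/5)
p = -108950909/43823358 (p = 16939/(-13451) - 11991/9774 = 16939*(-1/13451) - 11991*1/9774 = -16939/13451 - 3997/3258 = -108950909/43823358 ≈ -2.4861)
v = -8015 (v = (-99/5 - ⅕*34²) - 1*7764 = (-99/5 - ⅕*1156) - 7764 = (-99/5 - 1156/5) - 7764 = -251 - 7764 = -8015)
(p + v) + 11315 = (-108950909/43823358 - 8015) + 11315 = -351353165279/43823358 + 11315 = 144508130491/43823358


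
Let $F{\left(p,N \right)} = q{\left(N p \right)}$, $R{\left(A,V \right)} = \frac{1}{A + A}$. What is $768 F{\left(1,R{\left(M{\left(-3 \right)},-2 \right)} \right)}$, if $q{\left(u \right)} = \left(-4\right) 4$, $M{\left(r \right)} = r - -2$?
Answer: $-12288$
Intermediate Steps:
$M{\left(r \right)} = 2 + r$ ($M{\left(r \right)} = r + 2 = 2 + r$)
$R{\left(A,V \right)} = \frac{1}{2 A}$
$q{\left(u \right)} = -16$
$F{\left(p,N \right)} = -16$
$768 F{\left(1,R{\left(M{\left(-3 \right)},-2 \right)} \right)} = 768 \left(-16\right) = -12288$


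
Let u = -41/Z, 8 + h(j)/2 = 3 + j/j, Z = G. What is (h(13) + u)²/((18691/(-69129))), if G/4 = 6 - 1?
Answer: -2792880729/7476400 ≈ -373.56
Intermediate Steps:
G = 20 (G = 4*(6 - 1) = 4*5 = 20)
Z = 20
h(j) = -8 (h(j) = -16 + 2*(3 + j/j) = -16 + 2*(3 + 1) = -16 + 2*4 = -16 + 8 = -8)
u = -41/20 ≈ -2.0500
(h(13) + u)²/((18691/(-69129))) = (-8 - 41/20)²/((18691/(-69129))) = (-201/20)²/((18691*(-1/69129))) = 40401/(400*(-18691/69129)) = (40401/400)*(-69129/18691) = -2792880729/7476400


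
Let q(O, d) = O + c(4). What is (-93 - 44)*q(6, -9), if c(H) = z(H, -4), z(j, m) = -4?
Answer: -274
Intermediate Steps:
c(H) = -4
q(O, d) = -4 + O (q(O, d) = O - 4 = -4 + O)
(-93 - 44)*q(6, -9) = (-93 - 44)*(-4 + 6) = -137*2 = -274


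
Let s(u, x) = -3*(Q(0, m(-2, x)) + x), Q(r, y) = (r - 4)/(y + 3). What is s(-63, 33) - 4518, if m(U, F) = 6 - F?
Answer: -9235/2 ≈ -4617.5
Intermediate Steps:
Q(r, y) = (-4 + r)/(3 + y)
s(u, x) = -3*x + 12/(9 - x) (s(u, x) = -3*((-4 + 0)/(3 + (6 - x)) + x) = -3*(-4/(9 - x) + x) = -3*(x - 4/(9 - x)) = -3*x + 12/(9 - x))
s(-63, 33) - 4518 = 3*(-4 - 1*33*(-9 + 33))/(-9 + 33) - 4518 = 3*(-4 - 1*33*24)/24 - 4518 = 3*(1/24)*(-4 - 792) - 4518 = 3*(1/24)*(-796) - 4518 = -199/2 - 4518 = -9235/2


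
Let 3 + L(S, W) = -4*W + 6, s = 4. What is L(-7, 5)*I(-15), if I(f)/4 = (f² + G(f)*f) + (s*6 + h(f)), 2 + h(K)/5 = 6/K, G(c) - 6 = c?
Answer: -25296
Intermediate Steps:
G(c) = 6 + c
h(K) = -10 + 30/K (h(K) = -10 + 5*(6/K) = -10 + 30/K)
L(S, W) = 3 - 4*W (L(S, W) = -3 + (-4*W + 6) = -3 + (6 - 4*W) = 3 - 4*W)
I(f) = 56 + 4*f² + 120/f + 4*f*(6 + f) (I(f) = 4*((f² + (6 + f)*f) + (4*6 + (-10 + 30/f))) = 4*((f² + f*(6 + f)) + (24 + (-10 + 30/f))) = 4*((f² + f*(6 + f)) + (14 + 30/f)) = 4*(14 + f² + 30/f + f*(6 + f)) = 56 + 4*f² + 120/f + 4*f*(6 + f))
L(-7, 5)*I(-15) = (3 - 4*5)*(56 + 8*(-15)² + 24*(-15) + 120/(-15)) = (3 - 20)*(56 + 8*225 - 360 + 120*(-1/15)) = -17*(56 + 1800 - 360 - 8) = -17*1488 = -25296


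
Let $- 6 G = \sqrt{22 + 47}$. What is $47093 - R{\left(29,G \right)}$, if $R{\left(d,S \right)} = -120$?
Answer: $47213$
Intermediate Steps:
$G = - \frac{\sqrt{69}}{6}$ ($G = - \frac{\sqrt{22 + 47}}{6} = - \frac{\sqrt{69}}{6} \approx -1.3844$)
$47093 - R{\left(29,G \right)} = 47093 - -120 = 47093 + 120 = 47213$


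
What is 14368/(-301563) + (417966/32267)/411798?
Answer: -31798092785905/667835693420193 ≈ -0.047614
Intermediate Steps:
14368/(-301563) + (417966/32267)/411798 = 14368*(-1/301563) + (417966*(1/32267))*(1/411798) = -14368/301563 + (417966/32267)*(1/411798) = -14368/301563 + 69661/2214581011 = -31798092785905/667835693420193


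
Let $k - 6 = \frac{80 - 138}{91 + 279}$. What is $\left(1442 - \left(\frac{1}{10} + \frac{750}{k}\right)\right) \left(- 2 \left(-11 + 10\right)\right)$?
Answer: $\frac{14199439}{5405} \approx 2627.1$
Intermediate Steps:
$k = \frac{1081}{185}$ ($k = 6 + \frac{80 - 138}{91 + 279} = 6 - \frac{58}{370} = 6 - \frac{29}{185} = \frac{1081}{185} \approx 5.8432$)
$\left(1442 - \left(\frac{1}{10} + \frac{750}{k}\right)\right) \left(- 2 \left(-11 + 10\right)\right) = \left(1442 - \left(\frac{1}{10} + \frac{138750}{1081}\right)\right) \left(- 2 \left(-11 + 10\right)\right) = \left(1442 - \frac{1388581}{10810}\right) \left(\left(-2\right) \left(-1\right)\right) = \left(1442 - \frac{1388581}{10810}\right) 2 = \frac{14199439}{10810} \cdot 2 = \frac{14199439}{5405}$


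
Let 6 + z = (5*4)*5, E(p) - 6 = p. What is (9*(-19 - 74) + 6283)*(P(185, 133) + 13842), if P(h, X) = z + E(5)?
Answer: 75955362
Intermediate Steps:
E(p) = 6 + p
z = 94 (z = -6 + (5*4)*5 = -6 + 20*5 = -6 + 100 = 94)
P(h, X) = 105 (P(h, X) = 94 + (6 + 5) = 94 + 11 = 105)
(9*(-19 - 74) + 6283)*(P(185, 133) + 13842) = (9*(-19 - 74) + 6283)*(105 + 13842) = (9*(-93) + 6283)*13947 = (-837 + 6283)*13947 = 5446*13947 = 75955362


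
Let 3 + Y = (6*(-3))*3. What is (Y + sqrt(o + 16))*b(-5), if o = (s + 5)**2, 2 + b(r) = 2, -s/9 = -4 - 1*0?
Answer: 0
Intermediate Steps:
s = 36 (s = -9*(-4 - 1*0) = -9*(-4 + 0) = -9*(-4) = 36)
b(r) = 0 (b(r) = -2 + 2 = 0)
o = 1681 (o = (36 + 5)**2 = 41**2 = 1681)
Y = -57 (Y = -3 + (6*(-3))*3 = -3 - 18*3 = -3 - 54 = -57)
(Y + sqrt(o + 16))*b(-5) = (-57 + sqrt(1681 + 16))*0 = (-57 + sqrt(1697))*0 = 0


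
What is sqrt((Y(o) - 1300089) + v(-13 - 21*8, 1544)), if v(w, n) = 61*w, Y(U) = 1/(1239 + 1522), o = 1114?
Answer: I*sqrt(9994902633969)/2761 ≈ 1145.0*I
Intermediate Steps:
Y(U) = 1/2761
sqrt((Y(o) - 1300089) + v(-13 - 21*8, 1544)) = sqrt((1/2761 - 1300089) + 61*(-13 - 21*8)) = sqrt(-3589545728/2761 + 61*(-13 - 168)) = sqrt(-3589545728/2761 + 61*(-181)) = sqrt(-3589545728/2761 - 11041) = sqrt(-3620029929/2761) = I*sqrt(9994902633969)/2761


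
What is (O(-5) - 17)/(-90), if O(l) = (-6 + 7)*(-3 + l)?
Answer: 5/18 ≈ 0.27778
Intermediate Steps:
O(l) = -3 + l (O(l) = 1*(-3 + l) = -3 + l)
(O(-5) - 17)/(-90) = ((-3 - 5) - 17)/(-90) = (-8 - 17)*(-1/90) = -25*(-1/90) = 5/18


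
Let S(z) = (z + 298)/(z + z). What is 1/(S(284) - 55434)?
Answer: -284/15742965 ≈ -1.8040e-5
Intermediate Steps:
S(z) = (298 + z)/(2*z) (S(z) = (298 + z)/((2*z)) = (298 + z)*(1/(2*z)) = (298 + z)/(2*z))
1/(S(284) - 55434) = 1/((½)*(298 + 284)/284 - 55434) = 1/((½)*(1/284)*582 - 55434) = 1/(291/284 - 55434) = 1/(-15742965/284) = -284/15742965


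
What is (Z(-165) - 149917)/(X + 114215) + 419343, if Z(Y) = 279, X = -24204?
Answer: 37745333135/90011 ≈ 4.1934e+5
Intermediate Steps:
(Z(-165) - 149917)/(X + 114215) + 419343 = (279 - 149917)/(-24204 + 114215) + 419343 = -149638/90011 + 419343 = 37745333135/90011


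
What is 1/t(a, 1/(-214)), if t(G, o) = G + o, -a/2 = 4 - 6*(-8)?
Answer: -214/22257 ≈ -0.0096149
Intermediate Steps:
a = -104 (a = -2*(4 - 6*(-8)) = -2*(4 + 48) = -2*52 = -104)
1/t(a, 1/(-214)) = 1/(-104 + 1/(-214)) = 1/(-104 - 1/214) = 1/(-22257/214) = -214/22257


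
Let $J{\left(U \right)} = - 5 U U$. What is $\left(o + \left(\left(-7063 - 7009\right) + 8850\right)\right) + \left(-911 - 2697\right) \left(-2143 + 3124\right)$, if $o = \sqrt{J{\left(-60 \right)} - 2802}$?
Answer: $-3544670 + i \sqrt{20802} \approx -3.5447 \cdot 10^{6} + 144.23 i$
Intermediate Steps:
$J{\left(U \right)} = - 5 U^{2}$
$o = i \sqrt{20802}$ ($o = \sqrt{- 5 \left(-60\right)^{2} - 2802} = \sqrt{\left(-5\right) 3600 - 2802} = \sqrt{-18000 - 2802} = \sqrt{-20802} = i \sqrt{20802} \approx 144.23 i$)
$\left(o + \left(\left(-7063 - 7009\right) + 8850\right)\right) + \left(-911 - 2697\right) \left(-2143 + 3124\right) = \left(i \sqrt{20802} + \left(\left(-7063 - 7009\right) + 8850\right)\right) + \left(-911 - 2697\right) \left(-2143 + 3124\right) = \left(i \sqrt{20802} + \left(-14072 + 8850\right)\right) - 3539448 = \left(i \sqrt{20802} - 5222\right) - 3539448 = \left(-5222 + i \sqrt{20802}\right) - 3539448 = -3544670 + i \sqrt{20802}$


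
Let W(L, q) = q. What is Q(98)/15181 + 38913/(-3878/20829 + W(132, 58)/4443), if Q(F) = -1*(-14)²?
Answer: -6074315466668267/27025337648 ≈ -2.2476e+5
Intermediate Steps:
Q(F) = -196 (Q(F) = -1*196 = -196)
Q(98)/15181 + 38913/(-3878/20829 + W(132, 58)/4443) = -196/15181 + 38913/(-3878/20829 + 58/4443) = -196/15181 + 38913/(-1780208/10282583) = -196/15181 + 38913*(-10282583/1780208) = -196/15181 - 400126152279/1780208 = -6074315466668267/27025337648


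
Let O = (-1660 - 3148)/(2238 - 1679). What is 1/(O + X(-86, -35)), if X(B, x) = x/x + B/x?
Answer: -19565/100641 ≈ -0.19440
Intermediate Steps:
X(B, x) = 1 + B/x
O = -4808/559 ≈ -8.6011
1/(O + X(-86, -35)) = 1/(-4808/559 + (-86 - 35)/(-35)) = 1/(-4808/559 - 1/35*(-121)) = 1/(-4808/559 + 121/35) = 1/(-100641/19565) = -19565/100641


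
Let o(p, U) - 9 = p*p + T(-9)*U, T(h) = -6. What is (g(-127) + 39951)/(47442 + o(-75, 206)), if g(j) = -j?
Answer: 20039/25920 ≈ 0.77311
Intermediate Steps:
o(p, U) = 9 + p**2 - 6*U (o(p, U) = 9 + (p*p - 6*U) = 9 + (p**2 - 6*U) = 9 + p**2 - 6*U)
(g(-127) + 39951)/(47442 + o(-75, 206)) = (-1*(-127) + 39951)/(47442 + (9 + (-75)**2 - 6*206)) = (127 + 39951)/(47442 + (9 + 5625 - 1236)) = 40078/(47442 + 4398) = 40078/51840 = 40078*(1/51840) = 20039/25920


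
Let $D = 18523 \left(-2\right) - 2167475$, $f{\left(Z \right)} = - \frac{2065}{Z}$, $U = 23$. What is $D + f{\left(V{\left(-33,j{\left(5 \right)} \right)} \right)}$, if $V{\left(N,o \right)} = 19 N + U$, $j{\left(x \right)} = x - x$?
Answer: $- \frac{1331528619}{604} \approx -2.2045 \cdot 10^{6}$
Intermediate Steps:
$j{\left(x \right)} = 0$
$V{\left(N,o \right)} = 23 + 19 N$ ($V{\left(N,o \right)} = 19 N + 23 = 23 + 19 N$)
$D = -2204521$ ($D = -37046 - 2167475 = -2204521$)
$D + f{\left(V{\left(-33,j{\left(5 \right)} \right)} \right)} = -2204521 - \frac{2065}{23 + 19 \left(-33\right)} = -2204521 - \frac{2065}{23 - 627} = -2204521 - \frac{2065}{-604} = -2204521 - - \frac{2065}{604} = -2204521 + \frac{2065}{604} = - \frac{1331528619}{604}$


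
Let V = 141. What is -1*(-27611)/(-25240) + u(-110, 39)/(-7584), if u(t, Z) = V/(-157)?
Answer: -1369688647/1252206880 ≈ -1.0938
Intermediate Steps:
u(t, Z) = -141/157 (u(t, Z) = 141/(-157) = 141*(-1/157) = -141/157)
-1*(-27611)/(-25240) + u(-110, 39)/(-7584) = -1*(-27611)/(-25240) - 141/157/(-7584) = 27611*(-1/25240) - 141/157*(-1/7584) = -27611/25240 + 47/396896 = -1369688647/1252206880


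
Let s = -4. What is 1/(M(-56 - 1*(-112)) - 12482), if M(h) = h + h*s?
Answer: -1/12650 ≈ -7.9051e-5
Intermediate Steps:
M(h) = -3*h (M(h) = h + h*(-4) = h - 4*h = -3*h)
1/(M(-56 - 1*(-112)) - 12482) = 1/(-3*(-56 - 1*(-112)) - 12482) = 1/(-3*(-56 + 112) - 12482) = 1/(-3*56 - 12482) = 1/(-168 - 12482) = 1/(-12650) = -1/12650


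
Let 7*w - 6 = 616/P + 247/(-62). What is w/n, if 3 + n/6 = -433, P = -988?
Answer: -7109/93476656 ≈ -7.6051e-5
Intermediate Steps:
n = -2616 (n = -18 + 6*(-433) = -18 - 2598 = -2616)
w = 21327/107198 (w = 6/7 + (616/(-988) + 247/(-62))/7 = 6/7 + (616*(-1/988) + 247*(-1/62))/7 = 6/7 + (-154/247 - 247/62)/7 = 6/7 + (⅐)*(-70557/15314) = 6/7 - 70557/107198 = 21327/107198 ≈ 0.19895)
w/n = (21327/107198)/(-2616) = (21327/107198)*(-1/2616) = -7109/93476656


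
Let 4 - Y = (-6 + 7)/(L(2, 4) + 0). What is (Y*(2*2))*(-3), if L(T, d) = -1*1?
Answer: -60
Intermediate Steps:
L(T, d) = -1
Y = 5 (Y = 4 - (-6 + 7)/(-1 + 0) = 4 - 1/(-1) = 4 - (-1) = 4 - 1*(-1) = 4 + 1 = 5)
(Y*(2*2))*(-3) = (5*(2*2))*(-3) = (5*4)*(-3) = 20*(-3) = -60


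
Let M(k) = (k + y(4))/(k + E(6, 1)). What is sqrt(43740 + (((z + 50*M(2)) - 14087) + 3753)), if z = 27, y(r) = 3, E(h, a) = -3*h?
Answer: sqrt(534678)/4 ≈ 182.80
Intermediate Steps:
M(k) = (3 + k)/(-18 + k) (M(k) = (k + 3)/(k - 3*6) = (3 + k)/(k - 18) = (3 + k)/(-18 + k))
sqrt(43740 + (((z + 50*M(2)) - 14087) + 3753)) = sqrt(43740 + (((27 + 50*((3 + 2)/(-18 + 2))) - 14087) + 3753)) = sqrt(43740 + (((27 + 50*(5/(-16))) - 14087) + 3753)) = sqrt(43740 + (((27 + 50*(-1/16*5)) - 14087) + 3753)) = sqrt(43740 + (((27 + 50*(-5/16)) - 14087) + 3753)) = sqrt(43740 + (((27 - 125/8) - 14087) + 3753)) = sqrt(43740 + ((91/8 - 14087) + 3753)) = sqrt(43740 + (-112605/8 + 3753)) = sqrt(43740 - 82581/8) = sqrt(267339/8) = sqrt(534678)/4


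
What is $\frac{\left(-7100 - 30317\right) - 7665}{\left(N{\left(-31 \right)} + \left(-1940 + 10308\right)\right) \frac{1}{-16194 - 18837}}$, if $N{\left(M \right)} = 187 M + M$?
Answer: $\frac{789633771}{1270} \approx 6.2176 \cdot 10^{5}$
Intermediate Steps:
$N{\left(M \right)} = 188 M$
$\frac{\left(-7100 - 30317\right) - 7665}{\left(N{\left(-31 \right)} + \left(-1940 + 10308\right)\right) \frac{1}{-16194 - 18837}} = \frac{\left(-7100 - 30317\right) - 7665}{\left(188 \left(-31\right) + \left(-1940 + 10308\right)\right) \frac{1}{-16194 - 18837}} = \frac{-37417 - 7665}{\left(-5828 + 8368\right) \frac{1}{-35031}} = - \frac{45082}{2540 \left(- \frac{1}{35031}\right)} = - \frac{45082}{- \frac{2540}{35031}} = \left(-45082\right) \left(- \frac{35031}{2540}\right) = \frac{789633771}{1270}$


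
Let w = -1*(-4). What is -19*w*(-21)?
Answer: 1596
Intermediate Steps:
w = 4
-19*w*(-21) = -19*4*(-21) = -76*(-21) = 1596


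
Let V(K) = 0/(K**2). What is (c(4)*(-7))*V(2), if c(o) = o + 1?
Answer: 0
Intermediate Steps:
c(o) = 1 + o
V(K) = 0 (V(K) = 0/K**2 = 0)
(c(4)*(-7))*V(2) = ((1 + 4)*(-7))*0 = (5*(-7))*0 = -35*0 = 0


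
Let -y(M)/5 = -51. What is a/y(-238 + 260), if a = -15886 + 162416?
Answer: 29306/51 ≈ 574.63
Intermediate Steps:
y(M) = 255 (y(M) = -5*(-51) = 255)
a = 146530
a/y(-238 + 260) = 146530/255 = 146530*(1/255) = 29306/51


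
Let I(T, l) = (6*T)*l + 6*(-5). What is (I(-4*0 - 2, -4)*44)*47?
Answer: 37224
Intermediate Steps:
I(T, l) = -30 + 6*T*l (I(T, l) = 6*T*l - 30 = -30 + 6*T*l)
(I(-4*0 - 2, -4)*44)*47 = ((-30 + 6*(-4*0 - 2)*(-4))*44)*47 = ((-30 + 6*(0 - 2)*(-4))*44)*47 = ((-30 + 6*(-2)*(-4))*44)*47 = ((-30 + 48)*44)*47 = (18*44)*47 = 792*47 = 37224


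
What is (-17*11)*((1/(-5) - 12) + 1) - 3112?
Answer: -5088/5 ≈ -1017.6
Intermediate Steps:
(-17*11)*((1/(-5) - 12) + 1) - 3112 = -187*((-⅕ - 12) + 1) - 3112 = -187*(-61/5 + 1) - 3112 = -187*(-56/5) - 3112 = 10472/5 - 3112 = -5088/5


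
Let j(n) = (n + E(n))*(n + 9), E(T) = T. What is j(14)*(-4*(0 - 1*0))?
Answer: 0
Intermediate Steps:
j(n) = 2*n*(9 + n) (j(n) = (n + n)*(n + 9) = (2*n)*(9 + n) = 2*n*(9 + n))
j(14)*(-4*(0 - 1*0)) = (2*14*(9 + 14))*(-4*(0 - 1*0)) = (2*14*23)*(-4*(0 + 0)) = 644*(-4*0) = 644*0 = 0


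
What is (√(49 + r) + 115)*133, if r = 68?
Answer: 15295 + 399*√13 ≈ 16734.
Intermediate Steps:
(√(49 + r) + 115)*133 = (√(49 + 68) + 115)*133 = (√117 + 115)*133 = (3*√13 + 115)*133 = (115 + 3*√13)*133 = 15295 + 399*√13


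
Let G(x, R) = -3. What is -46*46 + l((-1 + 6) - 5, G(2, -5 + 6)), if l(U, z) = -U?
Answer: -2116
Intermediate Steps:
-46*46 + l((-1 + 6) - 5, G(2, -5 + 6)) = -46*46 - ((-1 + 6) - 5) = -2116 - (5 - 5) = -2116 - 1*0 = -2116 + 0 = -2116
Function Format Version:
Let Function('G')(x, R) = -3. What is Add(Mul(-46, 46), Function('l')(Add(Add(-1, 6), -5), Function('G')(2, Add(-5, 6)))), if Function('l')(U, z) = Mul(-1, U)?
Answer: -2116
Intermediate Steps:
Add(Mul(-46, 46), Function('l')(Add(Add(-1, 6), -5), Function('G')(2, Add(-5, 6)))) = Add(Mul(-46, 46), Mul(-1, Add(Add(-1, 6), -5))) = Add(-2116, Mul(-1, Add(5, -5))) = Add(-2116, Mul(-1, 0)) = Add(-2116, 0) = -2116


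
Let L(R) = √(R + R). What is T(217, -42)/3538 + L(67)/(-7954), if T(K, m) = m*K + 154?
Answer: -4480/1769 - √134/7954 ≈ -2.5340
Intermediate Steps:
T(K, m) = 154 + K*m (T(K, m) = K*m + 154 = 154 + K*m)
L(R) = √2*√R (L(R) = √(2*R) = √2*√R)
T(217, -42)/3538 + L(67)/(-7954) = (154 + 217*(-42))/3538 + (√2*√67)/(-7954) = (154 - 9114)*(1/3538) + √134*(-1/7954) = -8960*1/3538 - √134/7954 = -4480/1769 - √134/7954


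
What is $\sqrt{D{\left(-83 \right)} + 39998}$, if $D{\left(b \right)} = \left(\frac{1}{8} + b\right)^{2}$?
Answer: $\frac{\sqrt{2999441}}{8} \approx 216.49$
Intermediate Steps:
$D{\left(b \right)} = \left(\frac{1}{8} + b\right)^{2}$
$\sqrt{D{\left(-83 \right)} + 39998} = \sqrt{\frac{\left(1 + 8 \left(-83\right)\right)^{2}}{64} + 39998} = \sqrt{\frac{\left(1 - 664\right)^{2}}{64} + 39998} = \sqrt{\frac{\left(-663\right)^{2}}{64} + 39998} = \sqrt{\frac{1}{64} \cdot 439569 + 39998} = \sqrt{\frac{439569}{64} + 39998} = \sqrt{\frac{2999441}{64}} = \frac{\sqrt{2999441}}{8}$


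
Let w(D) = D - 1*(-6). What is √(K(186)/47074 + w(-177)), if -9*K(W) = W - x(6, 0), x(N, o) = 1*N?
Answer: I*√94732588469/23537 ≈ 13.077*I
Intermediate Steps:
x(N, o) = N
w(D) = 6 + D (w(D) = D + 6 = 6 + D)
K(W) = ⅔ - W/9 (K(W) = -(W - 1*6)/9 = -(W - 6)/9 = -(-6 + W)/9 = ⅔ - W/9)
√(K(186)/47074 + w(-177)) = √((⅔ - ⅑*186)/47074 + (6 - 177)) = √((⅔ - 62/3)*(1/47074) - 171) = √(-20*1/47074 - 171) = √(-10/23537 - 171) = √(-4024837/23537) = I*√94732588469/23537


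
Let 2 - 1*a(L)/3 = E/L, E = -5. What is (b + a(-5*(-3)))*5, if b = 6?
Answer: 65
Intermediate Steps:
a(L) = 6 + 15/L (a(L) = 6 - (-15)/L = 6 + 15/L)
(b + a(-5*(-3)))*5 = (6 + (6 + 15/((-5*(-3)))))*5 = (6 + (6 + 15/15))*5 = (6 + (6 + 15*(1/15)))*5 = (6 + (6 + 1))*5 = (6 + 7)*5 = 13*5 = 65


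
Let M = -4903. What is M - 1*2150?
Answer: -7053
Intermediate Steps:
M - 1*2150 = -4903 - 1*2150 = -4903 - 2150 = -7053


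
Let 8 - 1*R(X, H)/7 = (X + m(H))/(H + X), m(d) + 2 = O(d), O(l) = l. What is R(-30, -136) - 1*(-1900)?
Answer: 161760/83 ≈ 1948.9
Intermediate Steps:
m(d) = -2 + d
R(X, H) = 56 - 7*(-2 + H + X)/(H + X) (R(X, H) = 56 - 7*(X + (-2 + H))/(H + X) = 56 - 7*(-2 + H + X)/(H + X))
R(-30, -136) - 1*(-1900) = 7*(2 + 7*(-136) + 7*(-30))/(-136 - 30) - 1*(-1900) = 7*(2 - 952 - 210)/(-166) + 1900 = 7*(-1/166)*(-1160) + 1900 = 4060/83 + 1900 = 161760/83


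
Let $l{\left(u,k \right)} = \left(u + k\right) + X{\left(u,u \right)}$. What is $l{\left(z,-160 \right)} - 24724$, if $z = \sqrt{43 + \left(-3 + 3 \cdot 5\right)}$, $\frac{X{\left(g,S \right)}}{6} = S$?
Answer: $-24884 + 7 \sqrt{55} \approx -24832.0$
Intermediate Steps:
$X{\left(g,S \right)} = 6 S$
$z = \sqrt{55}$ ($z = \sqrt{43 + \left(-3 + 15\right)} = \sqrt{43 + 12} = \sqrt{55} \approx 7.4162$)
$l{\left(u,k \right)} = k + 7 u$ ($l{\left(u,k \right)} = \left(u + k\right) + 6 u = \left(k + u\right) + 6 u = k + 7 u$)
$l{\left(z,-160 \right)} - 24724 = \left(-160 + 7 \sqrt{55}\right) - 24724 = -24884 + 7 \sqrt{55}$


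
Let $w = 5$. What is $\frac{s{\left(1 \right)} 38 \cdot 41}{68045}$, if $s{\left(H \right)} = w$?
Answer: $\frac{1558}{13609} \approx 0.11448$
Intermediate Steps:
$s{\left(H \right)} = 5$
$\frac{s{\left(1 \right)} 38 \cdot 41}{68045} = \frac{5 \cdot 38 \cdot 41}{68045} = 190 \cdot 41 \cdot \frac{1}{68045} = 7790 \cdot \frac{1}{68045} = \frac{1558}{13609}$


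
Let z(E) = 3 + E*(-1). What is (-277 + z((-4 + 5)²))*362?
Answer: -99550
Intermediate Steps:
z(E) = 3 - E
(-277 + z((-4 + 5)²))*362 = (-277 + (3 - (-4 + 5)²))*362 = (-277 + (3 - 1*1²))*362 = (-277 + (3 - 1*1))*362 = (-277 + (3 - 1))*362 = (-277 + 2)*362 = -275*362 = -99550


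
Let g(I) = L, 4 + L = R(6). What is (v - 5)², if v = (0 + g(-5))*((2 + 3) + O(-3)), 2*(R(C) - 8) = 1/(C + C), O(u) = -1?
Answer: 4489/36 ≈ 124.69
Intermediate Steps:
R(C) = 8 + 1/(4*C) (R(C) = 8 + 1/(2*(C + C)) = 8 + 1/(2*((2*C))) = 8 + (1/(2*C))/2 = 8 + 1/(4*C))
L = 97/24 (L = -4 + (8 + (¼)/6) = -4 + (8 + (¼)*(⅙)) = -4 + (8 + 1/24) = -4 + 193/24 = 97/24 ≈ 4.0417)
g(I) = 97/24
v = 97/6 (v = (0 + 97/24)*((2 + 3) - 1) = 97*(5 - 1)/24 = (97/24)*4 = 97/6 ≈ 16.167)
(v - 5)² = (97/6 - 5)² = (67/6)² = 4489/36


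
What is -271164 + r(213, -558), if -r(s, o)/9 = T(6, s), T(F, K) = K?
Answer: -273081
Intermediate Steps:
r(s, o) = -9*s
-271164 + r(213, -558) = -271164 - 9*213 = -271164 - 1917 = -273081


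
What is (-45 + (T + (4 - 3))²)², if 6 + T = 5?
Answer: 2025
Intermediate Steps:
T = -1 (T = -6 + 5 = -1)
(-45 + (T + (4 - 3))²)² = (-45 + (-1 + (4 - 3))²)² = (-45 + (-1 + 1)²)² = (-45 + 0²)² = (-45 + 0)² = (-45)² = 2025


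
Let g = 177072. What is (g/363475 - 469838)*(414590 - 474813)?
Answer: 47394166096982/1675 ≈ 2.8295e+10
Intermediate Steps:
(g/363475 - 469838)*(414590 - 474813) = (177072/363475 - 469838)*(414590 - 474813) = (177072*(1/363475) - 469838)*(-60223) = (816/1675 - 469838)*(-60223) = -786977834/1675*(-60223) = 47394166096982/1675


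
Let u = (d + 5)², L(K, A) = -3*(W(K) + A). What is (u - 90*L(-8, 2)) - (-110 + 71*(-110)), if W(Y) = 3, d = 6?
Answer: 9391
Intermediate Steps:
L(K, A) = -9 - 3*A (L(K, A) = -3*(3 + A) = -9 - 3*A)
u = 121 (u = (6 + 5)² = 11² = 121)
(u - 90*L(-8, 2)) - (-110 + 71*(-110)) = (121 - 90*(-9 - 3*2)) - (-110 + 71*(-110)) = (121 - 90*(-9 - 6)) - (-110 - 7810) = (121 - 90*(-15)) - 1*(-7920) = (121 + 1350) + 7920 = 1471 + 7920 = 9391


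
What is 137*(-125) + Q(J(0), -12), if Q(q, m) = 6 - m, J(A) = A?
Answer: -17107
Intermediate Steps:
137*(-125) + Q(J(0), -12) = 137*(-125) + (6 - 1*(-12)) = -17125 + (6 + 12) = -17125 + 18 = -17107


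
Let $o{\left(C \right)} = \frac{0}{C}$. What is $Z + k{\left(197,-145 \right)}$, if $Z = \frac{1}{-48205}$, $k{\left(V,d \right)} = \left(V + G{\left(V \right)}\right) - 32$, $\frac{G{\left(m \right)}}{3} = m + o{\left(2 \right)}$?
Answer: $\frac{36442979}{48205} \approx 756.0$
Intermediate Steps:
$o{\left(C \right)} = 0$
$G{\left(m \right)} = 3 m$ ($G{\left(m \right)} = 3 \left(m + 0\right) = 3 m$)
$k{\left(V,d \right)} = -32 + 4 V$ ($k{\left(V,d \right)} = \left(V + 3 V\right) - 32 = 4 V - 32 = -32 + 4 V$)
$Z = - \frac{1}{48205} \approx -2.0745 \cdot 10^{-5}$
$Z + k{\left(197,-145 \right)} = - \frac{1}{48205} + \left(-32 + 4 \cdot 197\right) = - \frac{1}{48205} + \left(-32 + 788\right) = - \frac{1}{48205} + 756 = \frac{36442979}{48205}$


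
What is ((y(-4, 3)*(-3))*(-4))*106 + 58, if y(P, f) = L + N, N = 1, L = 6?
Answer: 8962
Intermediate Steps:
y(P, f) = 7 (y(P, f) = 6 + 1 = 7)
((y(-4, 3)*(-3))*(-4))*106 + 58 = ((7*(-3))*(-4))*106 + 58 = -21*(-4)*106 + 58 = 84*106 + 58 = 8904 + 58 = 8962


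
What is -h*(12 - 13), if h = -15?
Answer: -15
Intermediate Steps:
-h*(12 - 13) = -(-15)*(12 - 13) = -(-15)*(-1) = -1*15 = -15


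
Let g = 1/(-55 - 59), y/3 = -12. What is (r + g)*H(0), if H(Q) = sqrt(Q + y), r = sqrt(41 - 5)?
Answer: 683*I/19 ≈ 35.947*I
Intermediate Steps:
y = -36 (y = 3*(-12) = -36)
g = -1/114 (g = 1/(-114) = -1/114 ≈ -0.0087719)
r = 6 (r = sqrt(36) = 6)
H(Q) = sqrt(-36 + Q) (H(Q) = sqrt(Q - 36) = sqrt(-36 + Q))
(r + g)*H(0) = (6 - 1/114)*sqrt(-36 + 0) = 683*sqrt(-36)/114 = 683*(6*I)/114 = 683*I/19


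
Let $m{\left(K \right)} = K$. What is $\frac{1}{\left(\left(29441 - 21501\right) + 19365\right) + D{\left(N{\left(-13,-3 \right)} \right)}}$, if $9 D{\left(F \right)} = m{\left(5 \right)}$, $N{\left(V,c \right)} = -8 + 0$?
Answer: $\frac{9}{245750} \approx 3.6623 \cdot 10^{-5}$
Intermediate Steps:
$N{\left(V,c \right)} = -8$
$D{\left(F \right)} = \frac{5}{9}$ ($D{\left(F \right)} = \frac{1}{9} \cdot 5 = \frac{5}{9}$)
$\frac{1}{\left(\left(29441 - 21501\right) + 19365\right) + D{\left(N{\left(-13,-3 \right)} \right)}} = \frac{1}{\left(\left(29441 - 21501\right) + 19365\right) + \frac{5}{9}} = \frac{1}{\left(7940 + 19365\right) + \frac{5}{9}} = \frac{1}{27305 + \frac{5}{9}} = \frac{1}{\frac{245750}{9}} = \frac{9}{245750}$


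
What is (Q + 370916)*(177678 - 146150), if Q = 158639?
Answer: 16695810040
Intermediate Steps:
(Q + 370916)*(177678 - 146150) = (158639 + 370916)*(177678 - 146150) = 529555*31528 = 16695810040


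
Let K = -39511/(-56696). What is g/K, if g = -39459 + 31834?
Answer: -432307000/39511 ≈ -10941.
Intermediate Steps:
g = -7625
K = 39511/56696 (K = -39511*(-1/56696) = 39511/56696 ≈ 0.69689)
g/K = -7625/39511/56696 = -7625*56696/39511 = -432307000/39511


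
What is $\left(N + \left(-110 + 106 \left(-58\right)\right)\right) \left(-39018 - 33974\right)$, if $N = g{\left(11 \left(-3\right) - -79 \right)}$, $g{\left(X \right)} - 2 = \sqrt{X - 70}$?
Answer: $456637952 - 145984 i \sqrt{6} \approx 4.5664 \cdot 10^{8} - 3.5759 \cdot 10^{5} i$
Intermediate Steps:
$g{\left(X \right)} = 2 + \sqrt{-70 + X}$ ($g{\left(X \right)} = 2 + \sqrt{X - 70} = 2 + \sqrt{-70 + X}$)
$N = 2 + 2 i \sqrt{6}$ ($N = 2 + \sqrt{-70 + \left(11 \left(-3\right) - -79\right)} = 2 + \sqrt{-70 + \left(-33 + 79\right)} = 2 + \sqrt{-70 + 46} = 2 + \sqrt{-24} = 2 + 2 i \sqrt{6} \approx 2.0 + 4.899 i$)
$\left(N + \left(-110 + 106 \left(-58\right)\right)\right) \left(-39018 - 33974\right) = \left(\left(2 + 2 i \sqrt{6}\right) + \left(-110 + 106 \left(-58\right)\right)\right) \left(-39018 - 33974\right) = \left(\left(2 + 2 i \sqrt{6}\right) - 6258\right) \left(-72992\right) = \left(-6256 + 2 i \sqrt{6}\right) \left(-72992\right) = 456637952 - 145984 i \sqrt{6}$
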